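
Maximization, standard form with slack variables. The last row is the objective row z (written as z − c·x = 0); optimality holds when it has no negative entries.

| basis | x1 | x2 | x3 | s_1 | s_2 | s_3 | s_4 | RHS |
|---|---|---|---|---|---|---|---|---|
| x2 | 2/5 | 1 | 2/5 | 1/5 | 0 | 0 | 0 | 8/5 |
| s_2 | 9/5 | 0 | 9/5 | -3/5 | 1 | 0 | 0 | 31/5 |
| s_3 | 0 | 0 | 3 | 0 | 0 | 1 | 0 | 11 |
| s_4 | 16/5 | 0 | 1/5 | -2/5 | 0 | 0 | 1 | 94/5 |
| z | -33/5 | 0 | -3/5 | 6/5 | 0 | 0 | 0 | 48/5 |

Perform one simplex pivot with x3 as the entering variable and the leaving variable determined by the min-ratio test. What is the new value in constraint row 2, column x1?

1

Ratio test on column x3 — row 1: (8/5)/(2/5) = 4; row 2: (31/5)/(9/5) = 31/9; row 3: 11/3 = 11/3; row 4: (94/5)/(1/5) = 94. Minimum is 31/9 at row 2 (s_2 leaves); pivot element 9/5.
Divide row 2 by 9/5; eliminate column x3 from the other rows.
In the new row 2, the x1 entry is the old entry divided by the pivot: (9/5)/(9/5) = 1.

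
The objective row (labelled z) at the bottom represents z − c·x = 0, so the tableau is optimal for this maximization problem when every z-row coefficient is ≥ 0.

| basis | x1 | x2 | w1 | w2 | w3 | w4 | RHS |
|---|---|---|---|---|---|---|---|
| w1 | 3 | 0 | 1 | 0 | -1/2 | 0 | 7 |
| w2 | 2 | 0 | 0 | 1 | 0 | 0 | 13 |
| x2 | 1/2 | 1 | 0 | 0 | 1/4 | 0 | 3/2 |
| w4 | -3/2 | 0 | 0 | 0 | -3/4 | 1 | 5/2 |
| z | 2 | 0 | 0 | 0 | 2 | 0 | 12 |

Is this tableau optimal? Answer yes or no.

yes

Every z-row coefficient is ≥ 0, so the tableau is optimal.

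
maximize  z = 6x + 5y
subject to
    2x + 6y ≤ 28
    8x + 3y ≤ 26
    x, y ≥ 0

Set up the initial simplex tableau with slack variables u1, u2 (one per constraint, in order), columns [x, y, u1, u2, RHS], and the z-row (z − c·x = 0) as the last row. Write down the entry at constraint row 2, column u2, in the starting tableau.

Slack u2 belongs to constraint 2; its column is the unit vector e_2, so the entry in row 2 is 1.

1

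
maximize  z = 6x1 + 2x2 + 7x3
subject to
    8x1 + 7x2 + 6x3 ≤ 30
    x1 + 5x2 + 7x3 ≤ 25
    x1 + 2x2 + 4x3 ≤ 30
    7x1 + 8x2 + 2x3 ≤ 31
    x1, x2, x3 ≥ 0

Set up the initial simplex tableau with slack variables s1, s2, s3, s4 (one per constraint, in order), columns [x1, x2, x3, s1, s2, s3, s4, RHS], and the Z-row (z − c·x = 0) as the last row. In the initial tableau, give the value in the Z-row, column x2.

The Z-row carries the negated objective coefficients: the x2 entry is -2.

-2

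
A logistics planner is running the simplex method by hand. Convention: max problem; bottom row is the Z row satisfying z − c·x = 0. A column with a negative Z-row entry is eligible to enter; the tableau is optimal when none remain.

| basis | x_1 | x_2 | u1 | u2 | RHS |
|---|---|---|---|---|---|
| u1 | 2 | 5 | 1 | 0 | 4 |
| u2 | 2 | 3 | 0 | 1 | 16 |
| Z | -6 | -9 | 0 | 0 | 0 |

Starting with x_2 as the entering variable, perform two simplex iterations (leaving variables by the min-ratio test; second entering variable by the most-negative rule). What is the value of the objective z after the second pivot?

12

Ratio test on column x_2 — row 1: 4/5 = 4/5; row 2: 16/3 = 16/3. Minimum is 4/5 at row 1 (u1 leaves); pivot element 5.
Pivot on row 1; the Z-row RHS becomes 0 − (-9)·(4/5) = 36/5.
Next entering variable (most negative Z-row entry -12/5): x_1.
Ratio test on column x_1 — row 1: (4/5)/(2/5) = 2; row 2: (68/5)/(4/5) = 17. Minimum is 2 at row 1 (x_2 leaves); pivot element 2/5.
After the second pivot the Z-row RHS is 36/5 − (-12/5)·2 = 12.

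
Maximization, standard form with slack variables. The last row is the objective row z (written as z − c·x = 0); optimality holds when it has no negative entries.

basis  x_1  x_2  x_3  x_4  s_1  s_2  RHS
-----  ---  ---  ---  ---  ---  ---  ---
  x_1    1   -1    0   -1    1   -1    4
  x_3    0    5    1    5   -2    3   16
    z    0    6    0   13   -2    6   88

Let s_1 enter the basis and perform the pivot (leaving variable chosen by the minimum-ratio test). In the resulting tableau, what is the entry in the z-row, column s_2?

Ratio test on column s_1 — row 1: 4/1 = 4; row 2: entry -2 ≤ 0. Minimum is 4 at row 1 (x_1 leaves); pivot element 1.
Divide row 1 by 1; eliminate column s_1 from the other rows.
z-row update in column s_2: 6 − (-2)·(-1) = 4.

4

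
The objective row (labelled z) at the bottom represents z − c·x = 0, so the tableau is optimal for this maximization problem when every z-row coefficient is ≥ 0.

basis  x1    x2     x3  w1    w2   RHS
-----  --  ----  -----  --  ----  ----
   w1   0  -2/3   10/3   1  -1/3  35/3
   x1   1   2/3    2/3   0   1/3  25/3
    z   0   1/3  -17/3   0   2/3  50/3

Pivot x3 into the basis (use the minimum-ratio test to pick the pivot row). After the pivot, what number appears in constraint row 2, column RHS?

6

Ratio test on column x3 — row 1: (35/3)/(10/3) = 7/2; row 2: (25/3)/(2/3) = 25/2. Minimum is 7/2 at row 1 (w1 leaves); pivot element 10/3.
Divide row 1 by 10/3; eliminate column x3 from the other rows.
Row 2 update in column RHS: 25/3 − (2/3)·(7/2) = 6.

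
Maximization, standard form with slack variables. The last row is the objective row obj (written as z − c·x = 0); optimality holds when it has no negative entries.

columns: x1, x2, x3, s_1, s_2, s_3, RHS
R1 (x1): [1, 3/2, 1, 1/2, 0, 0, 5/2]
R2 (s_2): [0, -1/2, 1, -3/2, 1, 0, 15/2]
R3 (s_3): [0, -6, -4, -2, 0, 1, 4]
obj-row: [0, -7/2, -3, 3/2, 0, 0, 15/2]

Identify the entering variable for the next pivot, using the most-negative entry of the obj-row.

Negative obj-row entries: x2: -7/2, x3: -3.
The most negative is -7/2 in column x2, so x2 enters.

x2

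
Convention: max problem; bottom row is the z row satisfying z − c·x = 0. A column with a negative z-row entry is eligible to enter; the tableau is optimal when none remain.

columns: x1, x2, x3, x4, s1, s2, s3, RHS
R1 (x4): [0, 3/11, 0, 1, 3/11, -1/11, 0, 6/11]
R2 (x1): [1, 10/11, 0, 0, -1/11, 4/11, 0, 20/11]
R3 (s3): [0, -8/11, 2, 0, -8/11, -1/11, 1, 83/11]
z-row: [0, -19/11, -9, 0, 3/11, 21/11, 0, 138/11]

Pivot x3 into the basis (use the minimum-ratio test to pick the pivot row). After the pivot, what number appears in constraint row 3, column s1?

-4/11

Ratio test on column x3 — row 1: entry 0 ≤ 0; row 2: entry 0 ≤ 0; row 3: (83/11)/2 = 83/22. Minimum is 83/22 at row 3 (s3 leaves); pivot element 2.
Divide row 3 by 2; eliminate column x3 from the other rows.
In the new row 3, the s1 entry is the old entry divided by the pivot: (-8/11)/2 = -4/11.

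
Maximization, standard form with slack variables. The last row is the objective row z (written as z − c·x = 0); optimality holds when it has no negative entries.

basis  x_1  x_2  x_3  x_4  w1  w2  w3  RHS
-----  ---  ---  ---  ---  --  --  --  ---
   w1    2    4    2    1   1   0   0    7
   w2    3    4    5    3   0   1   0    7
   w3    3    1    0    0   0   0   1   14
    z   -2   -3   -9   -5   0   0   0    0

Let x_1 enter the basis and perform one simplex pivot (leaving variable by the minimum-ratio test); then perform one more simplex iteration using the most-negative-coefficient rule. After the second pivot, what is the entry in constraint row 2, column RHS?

Ratio test on column x_1 — row 1: 7/2 = 7/2; row 2: 7/3 = 7/3; row 3: 14/3 = 14/3. Minimum is 7/3 at row 2 (w2 leaves); pivot element 3.
Divide row 2 by 3; eliminate column x_1 from the other rows.
Second iteration: most negative z-row entry is -17/3 in column x_3, so x_3 enters.
Ratio test on column x_3 — row 1: entry -4/3 ≤ 0; row 2: (7/3)/(5/3) = 7/5; row 3: entry -5 ≤ 0. Minimum is 7/5 at row 2 (x_1 leaves); pivot element 5/3.
Divide row 2 by 5/3; eliminate column x_3 from the other rows.
After both pivots, the entry at constraint row 2, column RHS is 7/5.

7/5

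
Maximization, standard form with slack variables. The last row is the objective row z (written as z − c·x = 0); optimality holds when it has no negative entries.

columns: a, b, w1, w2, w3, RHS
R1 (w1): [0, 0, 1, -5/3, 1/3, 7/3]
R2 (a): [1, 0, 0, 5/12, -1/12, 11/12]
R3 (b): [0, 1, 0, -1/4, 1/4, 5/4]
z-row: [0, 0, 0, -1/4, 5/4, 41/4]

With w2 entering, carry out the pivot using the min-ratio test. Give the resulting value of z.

54/5

Ratio test on column w2 — row 1: entry -5/3 ≤ 0; row 2: (11/12)/(5/12) = 11/5; row 3: entry -1/4 ≤ 0. Minimum is 11/5 at row 2 (a leaves); pivot element 5/12.
Pivot on row 2; the z-row RHS becomes 41/4 − (-1/4)·(11/5) = 54/5.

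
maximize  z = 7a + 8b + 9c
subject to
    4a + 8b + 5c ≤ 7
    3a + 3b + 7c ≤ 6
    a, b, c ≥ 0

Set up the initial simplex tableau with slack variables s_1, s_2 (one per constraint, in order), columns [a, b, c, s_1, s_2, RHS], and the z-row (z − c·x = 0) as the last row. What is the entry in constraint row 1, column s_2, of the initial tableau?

Slack s_2 belongs to constraint 2; its column is the unit vector e_2, so the entry in row 1 is 0.

0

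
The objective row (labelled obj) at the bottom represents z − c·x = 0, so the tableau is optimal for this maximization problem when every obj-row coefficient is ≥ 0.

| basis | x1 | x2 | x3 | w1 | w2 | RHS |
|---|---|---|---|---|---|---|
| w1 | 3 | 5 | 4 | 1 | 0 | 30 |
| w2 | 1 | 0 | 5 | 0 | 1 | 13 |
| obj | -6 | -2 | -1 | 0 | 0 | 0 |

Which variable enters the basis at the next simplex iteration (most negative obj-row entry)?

x1

Negative obj-row entries: x1: -6, x2: -2, x3: -1.
The most negative is -6 in column x1, so x1 enters.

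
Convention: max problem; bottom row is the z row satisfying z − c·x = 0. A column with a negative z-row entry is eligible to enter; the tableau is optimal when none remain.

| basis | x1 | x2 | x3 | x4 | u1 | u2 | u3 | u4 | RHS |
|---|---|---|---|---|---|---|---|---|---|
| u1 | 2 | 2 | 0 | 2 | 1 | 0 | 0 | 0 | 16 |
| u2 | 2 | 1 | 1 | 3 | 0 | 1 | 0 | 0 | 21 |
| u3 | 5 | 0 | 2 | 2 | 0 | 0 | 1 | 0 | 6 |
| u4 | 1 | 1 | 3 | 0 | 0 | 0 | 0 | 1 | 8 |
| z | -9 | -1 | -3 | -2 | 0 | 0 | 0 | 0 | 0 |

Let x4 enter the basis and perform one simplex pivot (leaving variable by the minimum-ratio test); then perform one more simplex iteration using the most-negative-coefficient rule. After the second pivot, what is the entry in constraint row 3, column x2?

0

Ratio test on column x4 — row 1: 16/2 = 8; row 2: 21/3 = 7; row 3: 6/2 = 3; row 4: entry 0 ≤ 0. Minimum is 3 at row 3 (u3 leaves); pivot element 2.
Divide row 3 by 2; eliminate column x4 from the other rows.
Second iteration: most negative z-row entry is -4 in column x1, so x1 enters.
Ratio test on column x1 — row 1: entry -3 ≤ 0; row 2: entry -11/2 ≤ 0; row 3: 3/(5/2) = 6/5; row 4: 8/1 = 8. Minimum is 6/5 at row 3 (x4 leaves); pivot element 5/2.
Divide row 3 by 5/2; eliminate column x1 from the other rows.
After both pivots, the entry at constraint row 3, column x2 is 0.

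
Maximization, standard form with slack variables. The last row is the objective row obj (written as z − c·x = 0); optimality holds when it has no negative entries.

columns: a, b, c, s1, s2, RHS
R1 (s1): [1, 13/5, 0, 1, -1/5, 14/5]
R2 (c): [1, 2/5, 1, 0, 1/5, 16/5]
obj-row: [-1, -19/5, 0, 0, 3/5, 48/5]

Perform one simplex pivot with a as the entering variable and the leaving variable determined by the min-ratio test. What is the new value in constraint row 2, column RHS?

2/5

Ratio test on column a — row 1: (14/5)/1 = 14/5; row 2: (16/5)/1 = 16/5. Minimum is 14/5 at row 1 (s1 leaves); pivot element 1.
Divide row 1 by 1; eliminate column a from the other rows.
Row 2 update in column RHS: 16/5 − 1·(14/5) = 2/5.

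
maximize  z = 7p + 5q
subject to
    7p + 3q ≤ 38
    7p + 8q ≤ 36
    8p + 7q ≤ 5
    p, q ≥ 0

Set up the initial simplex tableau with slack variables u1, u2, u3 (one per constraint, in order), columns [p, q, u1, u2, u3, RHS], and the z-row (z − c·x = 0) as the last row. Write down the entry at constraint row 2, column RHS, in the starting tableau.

The RHS of constraint 2 is b_2 = 36.

36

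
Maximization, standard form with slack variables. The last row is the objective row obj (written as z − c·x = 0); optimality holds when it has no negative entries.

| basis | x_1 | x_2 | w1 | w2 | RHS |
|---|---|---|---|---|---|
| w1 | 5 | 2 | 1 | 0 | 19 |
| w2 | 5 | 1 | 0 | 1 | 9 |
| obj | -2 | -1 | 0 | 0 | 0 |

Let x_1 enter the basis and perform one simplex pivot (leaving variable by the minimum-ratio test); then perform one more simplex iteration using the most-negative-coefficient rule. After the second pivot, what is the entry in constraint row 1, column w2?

-2

Ratio test on column x_1 — row 1: 19/5 = 19/5; row 2: 9/5 = 9/5. Minimum is 9/5 at row 2 (w2 leaves); pivot element 5.
Divide row 2 by 5; eliminate column x_1 from the other rows.
Second iteration: most negative obj-row entry is -3/5 in column x_2, so x_2 enters.
Ratio test on column x_2 — row 1: 10/1 = 10; row 2: (9/5)/(1/5) = 9. Minimum is 9 at row 2 (x_1 leaves); pivot element 1/5.
Divide row 2 by 1/5; eliminate column x_2 from the other rows.
After both pivots, the entry at constraint row 1, column w2 is -2.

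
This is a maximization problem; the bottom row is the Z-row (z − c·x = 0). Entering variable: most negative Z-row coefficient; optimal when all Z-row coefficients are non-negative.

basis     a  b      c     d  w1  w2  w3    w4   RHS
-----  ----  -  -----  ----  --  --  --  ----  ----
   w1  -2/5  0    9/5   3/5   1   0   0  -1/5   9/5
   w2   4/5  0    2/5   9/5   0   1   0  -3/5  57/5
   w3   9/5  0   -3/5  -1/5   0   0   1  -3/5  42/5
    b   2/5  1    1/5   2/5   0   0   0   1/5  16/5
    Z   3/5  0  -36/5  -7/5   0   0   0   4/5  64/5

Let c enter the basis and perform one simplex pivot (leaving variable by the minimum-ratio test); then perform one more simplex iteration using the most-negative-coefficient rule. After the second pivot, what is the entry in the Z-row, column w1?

Ratio test on column c — row 1: (9/5)/(9/5) = 1; row 2: (57/5)/(2/5) = 57/2; row 3: entry -3/5 ≤ 0; row 4: (16/5)/(1/5) = 16. Minimum is 1 at row 1 (w1 leaves); pivot element 9/5.
Divide row 1 by 9/5; eliminate column c from the other rows.
Second iteration: most negative Z-row entry is -1 in column a, so a enters.
Ratio test on column a — row 1: entry -2/9 ≤ 0; row 2: 11/(8/9) = 99/8; row 3: 9/(5/3) = 27/5; row 4: 3/(4/9) = 27/4. Minimum is 27/5 at row 3 (w3 leaves); pivot element 5/3.
Divide row 3 by 5/3; eliminate column a from the other rows.
After both pivots, the entry at the Z-row, column w1 is 21/5.

21/5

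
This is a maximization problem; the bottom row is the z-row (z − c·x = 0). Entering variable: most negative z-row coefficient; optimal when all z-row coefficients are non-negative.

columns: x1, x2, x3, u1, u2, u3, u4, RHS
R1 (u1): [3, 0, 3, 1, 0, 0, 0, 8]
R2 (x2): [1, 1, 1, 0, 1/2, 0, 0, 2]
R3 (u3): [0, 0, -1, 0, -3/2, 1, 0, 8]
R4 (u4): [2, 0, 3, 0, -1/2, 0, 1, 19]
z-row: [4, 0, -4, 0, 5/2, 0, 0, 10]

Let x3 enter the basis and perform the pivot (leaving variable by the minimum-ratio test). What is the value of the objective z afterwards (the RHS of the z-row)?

Ratio test on column x3 — row 1: 8/3 = 8/3; row 2: 2/1 = 2; row 3: entry -1 ≤ 0; row 4: 19/3 = 19/3. Minimum is 2 at row 2 (x2 leaves); pivot element 1.
Pivot on row 2; the z-row RHS becomes 10 − (-4)·2 = 18.

18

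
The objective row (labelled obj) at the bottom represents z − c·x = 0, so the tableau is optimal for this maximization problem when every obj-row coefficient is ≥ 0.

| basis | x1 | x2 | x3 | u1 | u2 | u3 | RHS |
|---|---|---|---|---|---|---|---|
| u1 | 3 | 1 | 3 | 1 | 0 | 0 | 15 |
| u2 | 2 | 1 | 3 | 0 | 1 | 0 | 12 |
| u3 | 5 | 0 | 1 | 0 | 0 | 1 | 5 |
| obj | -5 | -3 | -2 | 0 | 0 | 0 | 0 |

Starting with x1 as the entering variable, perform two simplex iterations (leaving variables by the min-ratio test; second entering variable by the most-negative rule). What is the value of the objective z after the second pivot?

Ratio test on column x1 — row 1: 15/3 = 5; row 2: 12/2 = 6; row 3: 5/5 = 1. Minimum is 1 at row 3 (u3 leaves); pivot element 5.
Pivot on row 3; the obj-row RHS becomes 0 − (-5)·1 = 5.
Next entering variable (most negative obj-row entry -3): x2.
Ratio test on column x2 — row 1: 12/1 = 12; row 2: 10/1 = 10; row 3: entry 0 ≤ 0. Minimum is 10 at row 2 (u2 leaves); pivot element 1.
After the second pivot the obj-row RHS is 5 − (-3)·10 = 35.

35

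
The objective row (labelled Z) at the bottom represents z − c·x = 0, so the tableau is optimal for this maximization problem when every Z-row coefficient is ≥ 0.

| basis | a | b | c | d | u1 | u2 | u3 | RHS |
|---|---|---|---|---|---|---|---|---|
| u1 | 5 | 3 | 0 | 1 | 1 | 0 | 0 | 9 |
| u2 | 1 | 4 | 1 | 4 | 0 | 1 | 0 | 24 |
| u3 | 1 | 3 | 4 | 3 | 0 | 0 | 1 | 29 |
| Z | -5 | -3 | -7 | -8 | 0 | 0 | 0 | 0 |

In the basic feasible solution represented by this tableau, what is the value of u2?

24

u2 is basic (row 2); its value is the RHS of that row, 24.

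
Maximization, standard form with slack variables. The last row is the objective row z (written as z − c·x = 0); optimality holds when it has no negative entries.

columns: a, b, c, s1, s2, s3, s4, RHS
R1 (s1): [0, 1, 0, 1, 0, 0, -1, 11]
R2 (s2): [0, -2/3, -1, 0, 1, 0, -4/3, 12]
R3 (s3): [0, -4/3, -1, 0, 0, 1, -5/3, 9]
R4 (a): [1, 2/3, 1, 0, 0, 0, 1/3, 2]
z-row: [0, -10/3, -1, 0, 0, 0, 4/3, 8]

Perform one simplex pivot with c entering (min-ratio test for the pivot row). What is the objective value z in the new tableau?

10

Ratio test on column c — row 1: entry 0 ≤ 0; row 2: entry -1 ≤ 0; row 3: entry -1 ≤ 0; row 4: 2/1 = 2. Minimum is 2 at row 4 (a leaves); pivot element 1.
Pivot on row 4; the z-row RHS becomes 8 − (-1)·2 = 10.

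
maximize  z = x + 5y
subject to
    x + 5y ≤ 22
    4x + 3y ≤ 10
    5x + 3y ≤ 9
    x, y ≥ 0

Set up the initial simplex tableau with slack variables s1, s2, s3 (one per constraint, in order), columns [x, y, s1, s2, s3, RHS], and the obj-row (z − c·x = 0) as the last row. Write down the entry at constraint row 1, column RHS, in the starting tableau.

22

The RHS of constraint 1 is b_1 = 22.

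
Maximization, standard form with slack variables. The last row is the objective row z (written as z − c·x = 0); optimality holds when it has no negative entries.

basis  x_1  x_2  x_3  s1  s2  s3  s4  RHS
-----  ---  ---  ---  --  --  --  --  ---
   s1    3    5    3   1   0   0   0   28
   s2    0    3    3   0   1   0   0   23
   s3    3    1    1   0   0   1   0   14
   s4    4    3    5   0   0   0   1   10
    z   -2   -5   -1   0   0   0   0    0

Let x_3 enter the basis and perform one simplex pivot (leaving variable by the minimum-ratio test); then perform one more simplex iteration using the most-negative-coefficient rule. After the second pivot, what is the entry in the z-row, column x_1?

Ratio test on column x_3 — row 1: 28/3 = 28/3; row 2: 23/3 = 23/3; row 3: 14/1 = 14; row 4: 10/5 = 2. Minimum is 2 at row 4 (s4 leaves); pivot element 5.
Divide row 4 by 5; eliminate column x_3 from the other rows.
Second iteration: most negative z-row entry is -22/5 in column x_2, so x_2 enters.
Ratio test on column x_2 — row 1: 22/(16/5) = 55/8; row 2: 17/(6/5) = 85/6; row 3: 12/(2/5) = 30; row 4: 2/(3/5) = 10/3. Minimum is 10/3 at row 4 (x_3 leaves); pivot element 3/5.
Divide row 4 by 3/5; eliminate column x_2 from the other rows.
After both pivots, the entry at the z-row, column x_1 is 14/3.

14/3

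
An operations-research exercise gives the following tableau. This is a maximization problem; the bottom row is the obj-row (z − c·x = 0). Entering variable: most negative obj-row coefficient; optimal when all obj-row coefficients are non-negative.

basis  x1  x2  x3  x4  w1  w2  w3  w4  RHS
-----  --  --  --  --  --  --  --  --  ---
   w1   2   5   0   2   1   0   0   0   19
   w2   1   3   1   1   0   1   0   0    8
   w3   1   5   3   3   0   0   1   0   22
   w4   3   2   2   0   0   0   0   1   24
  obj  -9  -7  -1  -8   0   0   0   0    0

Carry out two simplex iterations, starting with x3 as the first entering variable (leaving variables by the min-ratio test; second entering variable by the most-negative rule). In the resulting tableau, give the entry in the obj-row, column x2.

12

Ratio test on column x3 — row 1: entry 0 ≤ 0; row 2: 8/1 = 8; row 3: 22/3 = 22/3; row 4: 24/2 = 12. Minimum is 22/3 at row 3 (w3 leaves); pivot element 3.
Divide row 3 by 3; eliminate column x3 from the other rows.
Second iteration: most negative obj-row entry is -26/3 in column x1, so x1 enters.
Ratio test on column x1 — row 1: 19/2 = 19/2; row 2: (2/3)/(2/3) = 1; row 3: (22/3)/(1/3) = 22; row 4: (28/3)/(7/3) = 4. Minimum is 1 at row 2 (w2 leaves); pivot element 2/3.
Divide row 2 by 2/3; eliminate column x1 from the other rows.
After both pivots, the entry at the obj-row, column x2 is 12.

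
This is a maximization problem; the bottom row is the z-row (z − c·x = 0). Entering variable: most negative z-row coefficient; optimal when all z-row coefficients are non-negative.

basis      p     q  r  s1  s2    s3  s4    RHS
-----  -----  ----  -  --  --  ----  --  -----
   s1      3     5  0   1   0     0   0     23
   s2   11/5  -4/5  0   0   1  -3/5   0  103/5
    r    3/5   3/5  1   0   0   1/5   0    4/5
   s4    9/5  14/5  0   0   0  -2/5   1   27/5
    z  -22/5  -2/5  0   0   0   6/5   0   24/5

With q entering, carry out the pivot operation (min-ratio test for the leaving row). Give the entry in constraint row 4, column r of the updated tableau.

Ratio test on column q — row 1: 23/5 = 23/5; row 2: entry -4/5 ≤ 0; row 3: (4/5)/(3/5) = 4/3; row 4: (27/5)/(14/5) = 27/14. Minimum is 4/3 at row 3 (r leaves); pivot element 3/5.
Divide row 3 by 3/5; eliminate column q from the other rows.
Row 4 update in column r: 0 − (14/5)·(5/3) = -14/3.

-14/3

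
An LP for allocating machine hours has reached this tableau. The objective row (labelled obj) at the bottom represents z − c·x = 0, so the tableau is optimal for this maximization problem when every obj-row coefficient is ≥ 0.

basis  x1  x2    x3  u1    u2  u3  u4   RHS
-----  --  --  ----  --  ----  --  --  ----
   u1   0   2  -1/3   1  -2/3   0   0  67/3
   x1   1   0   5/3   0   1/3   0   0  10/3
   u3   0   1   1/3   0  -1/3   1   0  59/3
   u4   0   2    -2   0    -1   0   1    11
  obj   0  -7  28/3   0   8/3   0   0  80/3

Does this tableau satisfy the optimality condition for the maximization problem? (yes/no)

The obj-row has a negative entry -7 in column x2, so it is not optimal.

no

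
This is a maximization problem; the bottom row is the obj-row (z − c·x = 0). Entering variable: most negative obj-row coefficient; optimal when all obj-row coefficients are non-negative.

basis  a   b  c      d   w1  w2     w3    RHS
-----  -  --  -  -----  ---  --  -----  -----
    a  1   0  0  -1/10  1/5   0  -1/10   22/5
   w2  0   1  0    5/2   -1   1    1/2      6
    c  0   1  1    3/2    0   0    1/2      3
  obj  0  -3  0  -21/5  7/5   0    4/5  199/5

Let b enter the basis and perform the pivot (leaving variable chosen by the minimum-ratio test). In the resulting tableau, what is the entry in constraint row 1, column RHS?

22/5

Ratio test on column b — row 1: entry 0 ≤ 0; row 2: 6/1 = 6; row 3: 3/1 = 3. Minimum is 3 at row 3 (c leaves); pivot element 1.
Divide row 3 by 1; eliminate column b from the other rows.
Row 1 update in column RHS: 22/5 − 0·3 = 22/5.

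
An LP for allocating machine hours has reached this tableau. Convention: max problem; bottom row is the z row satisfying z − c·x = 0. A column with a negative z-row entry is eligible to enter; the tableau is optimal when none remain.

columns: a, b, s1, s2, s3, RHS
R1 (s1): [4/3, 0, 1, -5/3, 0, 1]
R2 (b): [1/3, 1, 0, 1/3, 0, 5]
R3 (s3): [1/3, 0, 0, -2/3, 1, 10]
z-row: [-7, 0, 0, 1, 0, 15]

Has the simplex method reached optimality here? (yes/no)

no

The z-row has a negative entry -7 in column a, so it is not optimal.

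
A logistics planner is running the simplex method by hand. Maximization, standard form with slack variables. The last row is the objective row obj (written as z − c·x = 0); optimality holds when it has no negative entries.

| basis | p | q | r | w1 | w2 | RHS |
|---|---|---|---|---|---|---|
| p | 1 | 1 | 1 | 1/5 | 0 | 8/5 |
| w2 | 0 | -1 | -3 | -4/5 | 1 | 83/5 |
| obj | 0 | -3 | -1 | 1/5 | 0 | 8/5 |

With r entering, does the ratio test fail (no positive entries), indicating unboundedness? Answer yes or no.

Column r has positive entries in row(s) 1, so the ratio test bounds it — not unbounded.

no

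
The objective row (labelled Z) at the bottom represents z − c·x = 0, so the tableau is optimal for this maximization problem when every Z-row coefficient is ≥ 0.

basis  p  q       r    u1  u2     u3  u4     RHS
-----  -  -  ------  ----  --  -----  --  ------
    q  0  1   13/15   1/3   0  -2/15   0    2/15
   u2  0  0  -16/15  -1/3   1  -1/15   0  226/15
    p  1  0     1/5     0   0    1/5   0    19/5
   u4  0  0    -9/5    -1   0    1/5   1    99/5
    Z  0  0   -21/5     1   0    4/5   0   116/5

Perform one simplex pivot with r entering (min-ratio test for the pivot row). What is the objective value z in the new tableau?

310/13

Ratio test on column r — row 1: (2/15)/(13/15) = 2/13; row 2: entry -16/15 ≤ 0; row 3: (19/5)/(1/5) = 19; row 4: entry -9/5 ≤ 0. Minimum is 2/13 at row 1 (q leaves); pivot element 13/15.
Pivot on row 1; the Z-row RHS becomes 116/5 − (-21/5)·(2/13) = 310/13.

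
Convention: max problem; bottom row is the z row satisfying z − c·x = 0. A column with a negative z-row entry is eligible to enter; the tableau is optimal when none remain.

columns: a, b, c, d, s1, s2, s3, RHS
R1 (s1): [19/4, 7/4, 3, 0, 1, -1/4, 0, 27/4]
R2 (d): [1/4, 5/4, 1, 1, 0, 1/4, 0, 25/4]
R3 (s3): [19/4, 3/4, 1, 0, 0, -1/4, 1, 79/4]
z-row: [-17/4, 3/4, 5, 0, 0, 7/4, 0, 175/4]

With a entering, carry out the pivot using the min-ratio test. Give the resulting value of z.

946/19

Ratio test on column a — row 1: (27/4)/(19/4) = 27/19; row 2: (25/4)/(1/4) = 25; row 3: (79/4)/(19/4) = 79/19. Minimum is 27/19 at row 1 (s1 leaves); pivot element 19/4.
Pivot on row 1; the z-row RHS becomes 175/4 − (-17/4)·(27/19) = 946/19.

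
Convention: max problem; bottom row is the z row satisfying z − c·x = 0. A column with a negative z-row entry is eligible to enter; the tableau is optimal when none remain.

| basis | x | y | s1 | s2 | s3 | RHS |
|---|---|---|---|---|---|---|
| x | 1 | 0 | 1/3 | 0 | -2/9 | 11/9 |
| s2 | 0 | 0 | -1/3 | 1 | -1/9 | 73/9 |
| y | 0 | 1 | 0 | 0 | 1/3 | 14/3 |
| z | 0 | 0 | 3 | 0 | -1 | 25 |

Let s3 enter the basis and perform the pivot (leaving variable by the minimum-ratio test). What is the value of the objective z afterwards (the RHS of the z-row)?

39

Ratio test on column s3 — row 1: entry -2/9 ≤ 0; row 2: entry -1/9 ≤ 0; row 3: (14/3)/(1/3) = 14. Minimum is 14 at row 3 (y leaves); pivot element 1/3.
Pivot on row 3; the z-row RHS becomes 25 − (-1)·14 = 39.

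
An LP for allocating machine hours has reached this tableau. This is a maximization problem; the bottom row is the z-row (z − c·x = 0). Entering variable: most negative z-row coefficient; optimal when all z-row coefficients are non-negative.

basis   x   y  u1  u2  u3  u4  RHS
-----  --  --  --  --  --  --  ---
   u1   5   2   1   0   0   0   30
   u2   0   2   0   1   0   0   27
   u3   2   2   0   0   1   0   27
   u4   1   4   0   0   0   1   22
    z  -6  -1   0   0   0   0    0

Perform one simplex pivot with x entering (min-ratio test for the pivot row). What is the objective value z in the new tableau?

36

Ratio test on column x — row 1: 30/5 = 6; row 2: entry 0 ≤ 0; row 3: 27/2 = 27/2; row 4: 22/1 = 22. Minimum is 6 at row 1 (u1 leaves); pivot element 5.
Pivot on row 1; the z-row RHS becomes 0 − (-6)·6 = 36.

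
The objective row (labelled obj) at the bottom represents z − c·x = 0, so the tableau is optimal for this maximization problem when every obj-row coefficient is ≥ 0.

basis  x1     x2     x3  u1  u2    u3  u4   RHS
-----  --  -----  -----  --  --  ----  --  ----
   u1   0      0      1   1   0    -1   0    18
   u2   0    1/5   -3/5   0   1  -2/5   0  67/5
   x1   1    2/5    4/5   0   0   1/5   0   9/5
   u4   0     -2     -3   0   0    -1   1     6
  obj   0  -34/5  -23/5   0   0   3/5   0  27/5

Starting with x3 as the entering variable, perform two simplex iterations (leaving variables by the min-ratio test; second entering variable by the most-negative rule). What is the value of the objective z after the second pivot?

36

Ratio test on column x3 — row 1: 18/1 = 18; row 2: entry -3/5 ≤ 0; row 3: (9/5)/(4/5) = 9/4; row 4: entry -3 ≤ 0. Minimum is 9/4 at row 3 (x1 leaves); pivot element 4/5.
Pivot on row 3; the obj-row RHS becomes 27/5 − (-23/5)·(9/4) = 63/4.
Next entering variable (most negative obj-row entry -9/2): x2.
Ratio test on column x2 — row 1: entry -1/2 ≤ 0; row 2: (59/4)/(1/2) = 59/2; row 3: (9/4)/(1/2) = 9/2; row 4: entry -1/2 ≤ 0. Minimum is 9/2 at row 3 (x3 leaves); pivot element 1/2.
After the second pivot the obj-row RHS is 63/4 − (-9/2)·(9/2) = 36.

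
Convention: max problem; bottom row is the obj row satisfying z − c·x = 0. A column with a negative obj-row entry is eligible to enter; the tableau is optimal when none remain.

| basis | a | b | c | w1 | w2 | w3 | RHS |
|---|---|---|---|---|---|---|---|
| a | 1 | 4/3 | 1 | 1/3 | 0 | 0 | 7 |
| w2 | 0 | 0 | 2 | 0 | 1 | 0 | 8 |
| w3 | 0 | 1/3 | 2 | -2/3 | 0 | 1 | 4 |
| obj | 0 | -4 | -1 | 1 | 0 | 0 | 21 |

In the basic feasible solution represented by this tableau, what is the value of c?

c is not in the basis, so in the current basic feasible solution c = 0.

0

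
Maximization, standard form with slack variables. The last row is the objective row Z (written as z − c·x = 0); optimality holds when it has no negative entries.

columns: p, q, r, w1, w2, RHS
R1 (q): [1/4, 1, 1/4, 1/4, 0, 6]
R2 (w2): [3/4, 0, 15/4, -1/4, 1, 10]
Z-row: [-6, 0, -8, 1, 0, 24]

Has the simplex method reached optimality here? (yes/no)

no

The Z-row has a negative entry -8 in column r, so it is not optimal.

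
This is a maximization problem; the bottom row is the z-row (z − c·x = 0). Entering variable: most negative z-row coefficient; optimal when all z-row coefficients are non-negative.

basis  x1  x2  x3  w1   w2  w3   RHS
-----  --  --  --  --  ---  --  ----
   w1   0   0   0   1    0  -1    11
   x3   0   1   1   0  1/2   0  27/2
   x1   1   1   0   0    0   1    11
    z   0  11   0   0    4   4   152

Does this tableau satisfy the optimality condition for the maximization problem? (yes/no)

yes

Every z-row coefficient is ≥ 0, so the tableau is optimal.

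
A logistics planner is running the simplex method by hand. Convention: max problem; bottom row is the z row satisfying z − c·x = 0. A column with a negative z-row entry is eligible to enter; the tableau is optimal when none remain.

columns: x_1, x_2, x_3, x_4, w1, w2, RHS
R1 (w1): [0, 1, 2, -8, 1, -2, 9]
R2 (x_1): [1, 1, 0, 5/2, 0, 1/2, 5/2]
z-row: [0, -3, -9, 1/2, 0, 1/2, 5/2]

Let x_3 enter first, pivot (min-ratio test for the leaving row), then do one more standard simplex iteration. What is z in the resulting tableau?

157/2

Ratio test on column x_3 — row 1: 9/2 = 9/2; row 2: entry 0 ≤ 0. Minimum is 9/2 at row 1 (w1 leaves); pivot element 2.
Pivot on row 1; the z-row RHS becomes 5/2 − (-9)·(9/2) = 43.
Next entering variable (most negative z-row entry -71/2): x_4.
Ratio test on column x_4 — row 1: entry -4 ≤ 0; row 2: (5/2)/(5/2) = 1. Minimum is 1 at row 2 (x_1 leaves); pivot element 5/2.
After the second pivot the z-row RHS is 43 − (-71/2)·1 = 157/2.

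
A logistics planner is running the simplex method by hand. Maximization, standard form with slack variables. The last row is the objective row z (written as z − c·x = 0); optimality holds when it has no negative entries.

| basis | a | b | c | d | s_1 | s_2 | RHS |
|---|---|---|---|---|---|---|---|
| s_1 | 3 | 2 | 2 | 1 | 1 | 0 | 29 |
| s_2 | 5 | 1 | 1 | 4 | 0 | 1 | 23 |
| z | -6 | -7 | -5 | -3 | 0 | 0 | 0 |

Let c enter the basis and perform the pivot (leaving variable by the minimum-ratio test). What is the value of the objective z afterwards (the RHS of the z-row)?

145/2

Ratio test on column c — row 1: 29/2 = 29/2; row 2: 23/1 = 23. Minimum is 29/2 at row 1 (s_1 leaves); pivot element 2.
Pivot on row 1; the z-row RHS becomes 0 − (-5)·(29/2) = 145/2.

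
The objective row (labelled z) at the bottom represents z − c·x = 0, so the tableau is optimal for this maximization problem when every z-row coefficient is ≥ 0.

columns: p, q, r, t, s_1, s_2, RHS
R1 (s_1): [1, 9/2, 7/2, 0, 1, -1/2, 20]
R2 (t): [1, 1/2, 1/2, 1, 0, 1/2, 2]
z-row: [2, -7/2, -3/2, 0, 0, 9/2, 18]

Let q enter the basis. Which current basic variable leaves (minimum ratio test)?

Column q entries and ratios — s_1: 20/(9/2) = 40/9; t: 2/(1/2) = 4.
Smallest ratio is 4 in the row of t, so t leaves.

t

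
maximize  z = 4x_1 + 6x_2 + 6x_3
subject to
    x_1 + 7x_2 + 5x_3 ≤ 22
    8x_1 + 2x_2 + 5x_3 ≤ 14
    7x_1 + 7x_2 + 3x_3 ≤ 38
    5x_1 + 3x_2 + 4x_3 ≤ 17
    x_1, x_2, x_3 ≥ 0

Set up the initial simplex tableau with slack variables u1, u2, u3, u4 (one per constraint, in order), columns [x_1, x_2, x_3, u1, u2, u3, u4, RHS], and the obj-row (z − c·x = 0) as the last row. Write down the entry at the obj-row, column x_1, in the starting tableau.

The obj-row carries the negated objective coefficients: the x_1 entry is -4.

-4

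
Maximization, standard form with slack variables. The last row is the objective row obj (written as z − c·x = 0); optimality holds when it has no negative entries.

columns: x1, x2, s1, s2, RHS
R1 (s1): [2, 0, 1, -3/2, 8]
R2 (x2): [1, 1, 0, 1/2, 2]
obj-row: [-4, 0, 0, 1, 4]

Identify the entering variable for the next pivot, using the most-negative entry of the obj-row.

Negative obj-row entries: x1: -4.
The most negative is -4 in column x1, so x1 enters.

x1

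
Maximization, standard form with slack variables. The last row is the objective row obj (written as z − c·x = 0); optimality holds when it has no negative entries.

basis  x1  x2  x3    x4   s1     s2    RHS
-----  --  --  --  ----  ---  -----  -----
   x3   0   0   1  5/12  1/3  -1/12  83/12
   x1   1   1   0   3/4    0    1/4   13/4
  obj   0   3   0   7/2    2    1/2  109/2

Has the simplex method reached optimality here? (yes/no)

Every obj-row coefficient is ≥ 0, so the tableau is optimal.

yes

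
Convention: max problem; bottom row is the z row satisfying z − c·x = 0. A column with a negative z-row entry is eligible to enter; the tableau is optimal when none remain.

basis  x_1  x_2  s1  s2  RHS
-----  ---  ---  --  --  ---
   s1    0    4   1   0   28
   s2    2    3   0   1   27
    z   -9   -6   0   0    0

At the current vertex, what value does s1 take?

28

s1 is basic (row 1); its value is the RHS of that row, 28.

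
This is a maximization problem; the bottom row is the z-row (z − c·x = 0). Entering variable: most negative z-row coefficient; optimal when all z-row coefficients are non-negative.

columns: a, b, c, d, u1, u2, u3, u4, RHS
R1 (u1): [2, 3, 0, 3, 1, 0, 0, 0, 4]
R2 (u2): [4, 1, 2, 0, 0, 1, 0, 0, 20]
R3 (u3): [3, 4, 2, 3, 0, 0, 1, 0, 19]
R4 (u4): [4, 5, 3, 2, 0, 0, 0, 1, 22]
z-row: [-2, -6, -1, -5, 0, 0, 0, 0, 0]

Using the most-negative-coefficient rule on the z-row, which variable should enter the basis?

b

Negative z-row entries: a: -2, b: -6, c: -1, d: -5.
The most negative is -6 in column b, so b enters.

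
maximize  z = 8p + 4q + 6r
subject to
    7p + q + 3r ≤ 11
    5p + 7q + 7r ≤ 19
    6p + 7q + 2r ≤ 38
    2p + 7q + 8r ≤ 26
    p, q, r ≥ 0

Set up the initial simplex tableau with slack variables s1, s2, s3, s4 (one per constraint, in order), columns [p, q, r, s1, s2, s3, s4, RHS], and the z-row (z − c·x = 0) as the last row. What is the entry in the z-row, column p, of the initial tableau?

The z-row carries the negated objective coefficients: the p entry is -8.

-8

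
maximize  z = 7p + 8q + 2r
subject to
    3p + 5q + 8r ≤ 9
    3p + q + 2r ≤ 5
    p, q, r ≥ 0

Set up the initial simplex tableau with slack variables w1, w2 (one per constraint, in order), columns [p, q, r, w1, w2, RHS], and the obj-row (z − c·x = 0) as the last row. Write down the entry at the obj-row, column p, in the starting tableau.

-7

The obj-row carries the negated objective coefficients: the p entry is -7.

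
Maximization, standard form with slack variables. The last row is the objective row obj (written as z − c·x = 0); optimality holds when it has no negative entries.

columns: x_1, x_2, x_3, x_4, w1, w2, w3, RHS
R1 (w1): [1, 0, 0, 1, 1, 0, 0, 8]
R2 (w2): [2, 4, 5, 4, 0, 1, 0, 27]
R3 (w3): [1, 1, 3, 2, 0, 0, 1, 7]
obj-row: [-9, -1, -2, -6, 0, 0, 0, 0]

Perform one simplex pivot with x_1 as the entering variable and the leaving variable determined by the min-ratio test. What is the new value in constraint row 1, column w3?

Ratio test on column x_1 — row 1: 8/1 = 8; row 2: 27/2 = 27/2; row 3: 7/1 = 7. Minimum is 7 at row 3 (w3 leaves); pivot element 1.
Divide row 3 by 1; eliminate column x_1 from the other rows.
Row 1 update in column w3: 0 − 1·1 = -1.

-1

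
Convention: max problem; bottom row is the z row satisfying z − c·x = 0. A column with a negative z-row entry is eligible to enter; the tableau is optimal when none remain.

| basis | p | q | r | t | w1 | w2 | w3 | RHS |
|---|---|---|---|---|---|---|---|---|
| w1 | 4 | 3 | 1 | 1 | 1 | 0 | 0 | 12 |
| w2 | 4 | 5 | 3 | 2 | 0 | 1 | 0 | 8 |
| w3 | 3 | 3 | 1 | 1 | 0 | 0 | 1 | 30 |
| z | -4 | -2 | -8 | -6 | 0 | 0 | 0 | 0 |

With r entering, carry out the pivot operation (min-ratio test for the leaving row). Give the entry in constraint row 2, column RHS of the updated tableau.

Ratio test on column r — row 1: 12/1 = 12; row 2: 8/3 = 8/3; row 3: 30/1 = 30. Minimum is 8/3 at row 2 (w2 leaves); pivot element 3.
Divide row 2 by 3; eliminate column r from the other rows.
In the new row 2, the RHS entry is the old entry divided by the pivot: 8/3 = 8/3.

8/3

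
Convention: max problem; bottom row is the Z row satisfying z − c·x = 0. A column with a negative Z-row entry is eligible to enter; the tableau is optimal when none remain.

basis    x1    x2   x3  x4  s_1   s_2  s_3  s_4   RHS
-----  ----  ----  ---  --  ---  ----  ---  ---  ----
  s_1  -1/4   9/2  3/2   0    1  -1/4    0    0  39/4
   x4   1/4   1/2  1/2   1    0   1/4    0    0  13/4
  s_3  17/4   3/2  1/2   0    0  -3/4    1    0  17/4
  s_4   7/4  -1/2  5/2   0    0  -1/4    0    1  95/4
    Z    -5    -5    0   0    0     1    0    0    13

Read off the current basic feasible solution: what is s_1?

39/4

s_1 is basic (row 1); its value is the RHS of that row, 39/4.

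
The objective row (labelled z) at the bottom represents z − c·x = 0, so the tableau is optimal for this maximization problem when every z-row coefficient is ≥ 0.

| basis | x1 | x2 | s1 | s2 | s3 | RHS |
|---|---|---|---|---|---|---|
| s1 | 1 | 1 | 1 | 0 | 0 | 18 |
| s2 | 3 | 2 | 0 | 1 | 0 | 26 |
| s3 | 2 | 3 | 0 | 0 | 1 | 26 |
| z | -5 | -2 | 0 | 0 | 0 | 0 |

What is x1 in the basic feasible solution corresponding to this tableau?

x1 is not in the basis, so in the current basic feasible solution x1 = 0.

0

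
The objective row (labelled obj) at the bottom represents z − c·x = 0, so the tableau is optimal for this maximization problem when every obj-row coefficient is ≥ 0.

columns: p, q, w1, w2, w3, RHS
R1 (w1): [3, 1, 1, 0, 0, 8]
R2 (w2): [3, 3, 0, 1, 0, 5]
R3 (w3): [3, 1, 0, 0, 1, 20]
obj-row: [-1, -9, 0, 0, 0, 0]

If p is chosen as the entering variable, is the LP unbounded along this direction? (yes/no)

no

Column p has positive entries in row(s) 1, 2, 3, so the ratio test bounds it — not unbounded.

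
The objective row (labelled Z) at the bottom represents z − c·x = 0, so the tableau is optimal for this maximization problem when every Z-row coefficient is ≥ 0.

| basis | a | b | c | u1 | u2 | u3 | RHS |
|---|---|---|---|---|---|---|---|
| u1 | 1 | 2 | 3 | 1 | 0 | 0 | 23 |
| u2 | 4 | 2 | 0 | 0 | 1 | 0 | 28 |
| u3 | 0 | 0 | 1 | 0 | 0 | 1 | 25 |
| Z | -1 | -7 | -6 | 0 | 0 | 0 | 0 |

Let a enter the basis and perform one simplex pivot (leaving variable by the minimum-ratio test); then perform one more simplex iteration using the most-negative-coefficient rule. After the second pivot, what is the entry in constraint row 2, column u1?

Ratio test on column a — row 1: 23/1 = 23; row 2: 28/4 = 7; row 3: entry 0 ≤ 0. Minimum is 7 at row 2 (u2 leaves); pivot element 4.
Divide row 2 by 4; eliminate column a from the other rows.
Second iteration: most negative Z-row entry is -13/2 in column b, so b enters.
Ratio test on column b — row 1: 16/(3/2) = 32/3; row 2: 7/(1/2) = 14; row 3: entry 0 ≤ 0. Minimum is 32/3 at row 1 (u1 leaves); pivot element 3/2.
Divide row 1 by 3/2; eliminate column b from the other rows.
After both pivots, the entry at constraint row 2, column u1 is -1/3.

-1/3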